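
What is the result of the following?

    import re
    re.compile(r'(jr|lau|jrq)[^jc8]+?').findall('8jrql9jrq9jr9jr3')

`|` is ordered: at each position the engine commits to the first alternative that works.
Walking the string: at [1:4] match 'jrq', group 1 = 'jr'; at [6:9] match 'jrq', group 1 = 'jr'; at [10:13] match 'jr9', group 1 = 'jr'; at [13:16] match 'jr3', group 1 = 'jr'.
With a single group, `findall` returns only what that group captured — 4 items.

['jr', 'jr', 'jr', 'jr']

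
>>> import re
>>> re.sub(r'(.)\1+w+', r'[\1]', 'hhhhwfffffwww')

'[h][f]'

`\1` is not a pattern — it's the concrete string captured by group 1, re-applied verbatim.
The replacement refers to a captured group, so each match is rewritten using its own captured text.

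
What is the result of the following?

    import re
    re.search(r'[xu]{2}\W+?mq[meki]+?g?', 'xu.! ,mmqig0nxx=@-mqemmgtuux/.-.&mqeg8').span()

(13, 21)

The pattern matches exactly 2 of one of [xu], then one or more of a non-word character (lazy); then the literal 'mq', then one or more of one of [meki] (lazy), then optionally the literal 'g'.
A `+?`/`*?`/`{m,n}?` starts at its minimum and grows only as far as needed for what follows to match.
`search` walks the string left to right and returns the first match it finds.
The match spans [13:21] → 'xx=@-mqe'.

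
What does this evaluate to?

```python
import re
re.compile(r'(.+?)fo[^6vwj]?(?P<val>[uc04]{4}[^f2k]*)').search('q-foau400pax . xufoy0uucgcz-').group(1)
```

Pattern: one or more of any character (lazy) (captured); then the literal 'fo', then optionally any character except [6vwj]; then exactly 4 of one of [uc04], then zero or more of any character except [f2k] (captured as 'val').
The `?` after the quantifier makes it lazy — it takes as little as possible before letting the rest of the pattern try.
`re.search` tries every starting position until one works.
The match spans [0:17] → 'q-foau400pax . xu'.
Captured: group 1 = 'q-', group 2 = 'u400pax . xu'.

'q-'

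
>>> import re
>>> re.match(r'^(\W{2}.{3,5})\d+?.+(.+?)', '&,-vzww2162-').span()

Pattern: anchored at the start of the string; then exactly 2 of a non-word character, then 3 to 5 of any character (captured); then one or more of a digit (lazy), then one or more of any character; then one or more of any character (lazy) (captured).
`re.match` won't scan ahead — the pattern has to work from the very first character.
The match spans [0:12] → '&,-vzww2162-'.
Captured: group 1 = '&,-vzww', group 2 = '-'.

(0, 12)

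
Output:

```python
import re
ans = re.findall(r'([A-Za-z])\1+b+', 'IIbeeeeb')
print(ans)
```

`\1` is not a pattern — it's the concrete string captured by group 1, re-applied verbatim.
Scanning left to right: at [0:3] match 'IIb', group 1 = 'I'; at [3:8] match 'eeeeb', group 1 = 'e'.
With a single group, `findall` returns only what that group captured — 2 items.

['I', 'e']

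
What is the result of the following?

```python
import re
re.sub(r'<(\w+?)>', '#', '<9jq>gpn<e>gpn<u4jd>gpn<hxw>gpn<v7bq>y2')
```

Each match is replaced by '#'.

'#gpn#gpn#gpn#gpn#y2'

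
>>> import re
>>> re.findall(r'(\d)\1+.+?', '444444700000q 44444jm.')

The backreference `\1` re-matches whatever the first group consumed, character for character.
Scanning left to right: at [0:7] match '4444447', group 1 = '4'; at [7:13] match '00000q', group 1 = '0'; at [14:20] match '44444j', group 1 = '4'.
`findall` collects group 1 from each match (3 total).

['4', '0', '4']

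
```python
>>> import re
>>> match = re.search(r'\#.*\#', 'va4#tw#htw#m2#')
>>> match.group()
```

`re.search` scans for the first position where the pattern succeeds.
The match spans [3:14] → '#tw#htw#m2#'.

'#tw#htw#m2#'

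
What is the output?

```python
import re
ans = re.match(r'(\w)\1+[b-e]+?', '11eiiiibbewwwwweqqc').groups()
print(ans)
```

`\1` has to match the exact text group 1 already captured.
`re.match` only tries the pattern at the start of the string.
The match spans [0:3] → '11e'.
Captured: group 1 = '1'.

('1',)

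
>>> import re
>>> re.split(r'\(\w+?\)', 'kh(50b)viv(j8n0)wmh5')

['kh', 'viv', 'wmh5']

Each match becomes a cut point; 3 segments remain.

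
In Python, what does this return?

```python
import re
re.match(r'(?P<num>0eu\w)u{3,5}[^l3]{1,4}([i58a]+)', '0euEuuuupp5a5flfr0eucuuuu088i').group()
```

The pattern matches the literal '0eu', then a word character (captured as 'num'); then 3 to 5 of the literal 'u', then 1 to 4 of any character except [l3]; then one or more of one of [i58a] (captured).
`re.match` won't scan ahead — the pattern has to work from the very first character.
The match spans [0:13] → '0euEuuuupp5a5'.
Captured: group 1 = '0euE', group 2 = '5'.

'0euEuuuupp5a5'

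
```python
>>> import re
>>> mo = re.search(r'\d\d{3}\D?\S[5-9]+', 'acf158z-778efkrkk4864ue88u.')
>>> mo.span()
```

This matches a digit, then exactly 3 of a digit; then optionally a non-digit, then a non-whitespace character, then one or more of a character in [5-9].
Unlike `match`, `search` isn't anchored — it looks for the pattern anywhere in the string.
The match spans [17:25] → '4864ue88'.

(17, 25)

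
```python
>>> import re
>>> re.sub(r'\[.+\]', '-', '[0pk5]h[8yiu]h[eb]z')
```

Matches: at [0:18] → '[0pk5]h[8yiu]h[eb]'.
Each match is replaced by '-'.

'-z'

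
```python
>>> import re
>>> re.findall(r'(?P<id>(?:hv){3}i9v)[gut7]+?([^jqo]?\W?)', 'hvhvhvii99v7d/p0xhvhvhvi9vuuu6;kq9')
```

[('hvhvhvi9v', 'u')]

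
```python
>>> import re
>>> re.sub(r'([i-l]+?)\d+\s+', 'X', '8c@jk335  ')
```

This matches one or more of a character in [i-l] (lazy) (captured); then one or more of a digit, then one or more of whitespace.
`sub` substitutes 'X' at each match site.

'8c@X'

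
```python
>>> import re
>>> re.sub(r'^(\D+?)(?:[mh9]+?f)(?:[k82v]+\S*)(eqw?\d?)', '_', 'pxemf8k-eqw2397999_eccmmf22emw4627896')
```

The pattern matches anchored at the start of the string; then one or more of a non-digit (lazy) (captured); then one or more of one of [mh9] (lazy), then the literal 'f' (non-capturing group); then one or more of one of [k82v], then zero or more of a non-whitespace character (non-capturing group); then the literal 'eq', then optionally the literal 'w', then optionally a digit (captured).
Matches: at [0:12] → 'pxemf8k-eqw2'.
Every occurrence is swapped for '_'.

'_397999_eccmmf22emw4627896'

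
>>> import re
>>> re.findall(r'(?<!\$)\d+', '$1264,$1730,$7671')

['264', '730', '671']

`(?!…)`/`(?<!…)` only lets a position through if the neighbouring text does NOT match; no characters are consumed.
Scanning left to right: at [2:5] → '264'; at [8:11] → '730'; at [14:17] → '671'.
`findall` yields the raw match text (3 of them) because the pattern has no groups.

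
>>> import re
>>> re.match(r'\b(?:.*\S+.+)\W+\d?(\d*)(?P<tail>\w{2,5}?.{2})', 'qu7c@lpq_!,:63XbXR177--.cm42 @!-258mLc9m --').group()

'qu7c@lpq_!,:63XbXR177--.cm42 @!-258mLc9'

`re.match` won't scan ahead — the pattern has to work from the very first character.
The match spans [0:39] → 'qu7c@lpq_!,:63XbXR177--.cm42 @!-258mLc9'.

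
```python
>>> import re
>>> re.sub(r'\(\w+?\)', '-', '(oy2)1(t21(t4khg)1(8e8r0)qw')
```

'-1(t21-1-qw'

Matches: at [0:5] → '(oy2)'; at [10:17] → '(t4khg)'; at [18:25] → '(8e8r0)'.
Every occurrence is swapped for '-'.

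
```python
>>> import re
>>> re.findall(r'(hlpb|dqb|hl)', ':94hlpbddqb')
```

['hlpb', 'dqb']

Branches in `(...|...)` are attempted left-to-right; the first branch that allows the whole pattern to succeed is taken.
Scanning left to right: at [3:7] match 'hlpb', group 1 = 'hlpb'; at [8:11] match 'dqb', group 1 = 'dqb'.
One capturing group, so `findall` returns just the captured substring from each match — 2 in all.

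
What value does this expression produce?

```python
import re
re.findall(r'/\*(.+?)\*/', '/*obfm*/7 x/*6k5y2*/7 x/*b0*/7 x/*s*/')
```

['obfm', '6k5y2', 'b0', 's']

The `?` after the quantifier makes it lazy — it takes as little as possible before letting the rest of the pattern try.
Walking the string: at [0:8] match '/*obfm*/', group 1 = 'obfm'; at [11:20] match '/*6k5y2*/', group 1 = '6k5y2'; at [23:29] match '/*b0*/', group 1 = 'b0'; at [32:37] match '/*s*/', group 1 = 's'.
With a single group, `findall` returns only what that group captured — 4 items.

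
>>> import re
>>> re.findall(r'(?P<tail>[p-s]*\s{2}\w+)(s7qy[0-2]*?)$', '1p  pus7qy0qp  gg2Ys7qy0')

This matches zero or more of a character in [p-s], then exactly 2 of whitespace, then one or more of a word character (captured as 'tail'); then the literal 's7', then the literal 'qy', then zero or more of a character in [0-2] (lazy) (captured); then anchored at the end.
`findall` packs the 2 group values into a tuple for every match.

[('qp  gg2Y', 's7qy0')]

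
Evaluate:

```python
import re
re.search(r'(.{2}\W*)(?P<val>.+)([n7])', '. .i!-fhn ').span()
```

The match spans [0:9] → '. .i!-fhn'.

(0, 9)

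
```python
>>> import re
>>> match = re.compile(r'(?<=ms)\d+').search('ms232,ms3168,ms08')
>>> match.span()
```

The `(?=…)`/`(?<=…)` assertion just peeks at neighbouring text; it doesn't advance the match position.
`re.search` scans for the first position where the pattern succeeds.
The match spans [2:5] → '232'.

(2, 5)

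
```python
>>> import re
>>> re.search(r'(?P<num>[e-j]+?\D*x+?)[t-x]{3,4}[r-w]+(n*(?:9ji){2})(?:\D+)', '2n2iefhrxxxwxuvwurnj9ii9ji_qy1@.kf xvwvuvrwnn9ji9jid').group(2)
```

The match spans [33:52] → 'f xvwvuvrwnn9ji9jid'.
Captured: group 1 = 'f x', group 2 = 'nn9ji9ji'.

'nn9ji9ji'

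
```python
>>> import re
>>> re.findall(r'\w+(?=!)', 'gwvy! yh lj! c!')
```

Because the assertion is zero-width, the text it checks is not consumed and won't appear in the result.
Walking the string: at [0:4] → 'gwvy'; at [9:11] → 'lj'; at [13:14] → 'c'.
Since nothing is captured, `findall` lists the 3 matched substrings directly.

['gwvy', 'lj', 'c']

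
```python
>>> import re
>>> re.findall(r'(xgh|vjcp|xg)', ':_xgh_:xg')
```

['xgh', 'xg']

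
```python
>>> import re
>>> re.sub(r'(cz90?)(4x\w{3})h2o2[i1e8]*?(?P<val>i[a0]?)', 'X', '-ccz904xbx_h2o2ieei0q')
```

Pattern: the literal 'cz9', then optionally the literal '0' (captured); then the literal '4x', then exactly 3 of a word character (captured); then the literal 'h2', then the literal 'o2', then zero or more of one of [i1e8] (lazy); then a literal 'i', then optionally one of [a0] (captured as 'val').
Lazy quantifiers expand one character at a time until the remainder of the pattern can match.
Matches: at [2:16] → 'cz904xbx_h2o2i'.
`sub` substitutes 'X' at each match site.

'-cXeei0q'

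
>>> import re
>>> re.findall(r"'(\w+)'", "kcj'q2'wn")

['q2']

With a single group, `findall` returns only what that group captured — 1 item.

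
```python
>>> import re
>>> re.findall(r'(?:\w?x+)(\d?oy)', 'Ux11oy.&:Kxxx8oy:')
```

['8oy']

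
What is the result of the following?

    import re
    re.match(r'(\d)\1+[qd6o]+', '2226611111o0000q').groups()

`\1` is not a pattern — it's the concrete string captured by group 1, re-applied verbatim.
With `match`, the pattern is implicitly anchored at the beginning.
The match spans [0:5] → '22266'.
Captured: group 1 = '2'.

('2',)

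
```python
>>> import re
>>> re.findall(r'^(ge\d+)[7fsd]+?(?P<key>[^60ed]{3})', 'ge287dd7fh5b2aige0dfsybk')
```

[('ge287', '7fh')]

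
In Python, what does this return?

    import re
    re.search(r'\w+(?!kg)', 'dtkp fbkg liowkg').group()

`(?!…)`/`(?<!…)` only lets a position through if the neighbouring text does NOT match; no characters are consumed.
Unlike `match`, `search` isn't anchored — it looks for the pattern anywhere in the string.
The match spans [0:4] → 'dtkp'.

'dtkp'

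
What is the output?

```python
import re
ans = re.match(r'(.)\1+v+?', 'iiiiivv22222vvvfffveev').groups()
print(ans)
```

('i',)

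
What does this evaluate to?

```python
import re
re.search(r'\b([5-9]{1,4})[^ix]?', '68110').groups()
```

The pattern matches a word boundary (`\b`, zero-width); then 1 to 4 of a character in [5-9] (captured); then optionally any character except [ix].
`re.search` scans for the first position where the pattern succeeds.
The match spans [0:3] → '681'.
Captured: group 1 = '68'.

('68',)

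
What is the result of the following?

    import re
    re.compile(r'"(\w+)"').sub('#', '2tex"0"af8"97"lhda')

'2tex#af8#lhda'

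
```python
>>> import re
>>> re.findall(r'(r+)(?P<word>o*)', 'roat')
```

[('r', 'o')]

The pattern matches one or more of a literal 'r' (captured); then zero or more of a literal 'o' (captured as 'word').
Walking the string: at [0:2] match 'ro', groups = ('r', 'o').
`findall` packs the 2 group values into a tuple for every match.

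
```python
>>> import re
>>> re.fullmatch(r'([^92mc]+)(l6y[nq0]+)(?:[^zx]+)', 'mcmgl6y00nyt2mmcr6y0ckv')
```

None

Pattern: one or more of any character except [92mc] (captured); then the literal 'l6y', then one or more of one of [nq0] (captured); then one or more of any character except [zx] (non-capturing group).
For `fullmatch`, every character of the input must be accounted for by the pattern.
Here the string isn't matched end-to-end, so the call returns None.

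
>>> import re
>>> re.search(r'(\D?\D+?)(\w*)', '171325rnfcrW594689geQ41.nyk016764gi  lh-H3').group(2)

'fcrW594689geQ41'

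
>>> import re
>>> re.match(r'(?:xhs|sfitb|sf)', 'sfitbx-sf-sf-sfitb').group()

Alternation tries branches left to right and keeps the first one that lets the overall match succeed at that position.
With `match`, the pattern is implicitly anchored at the beginning.
The match spans [0:5] → 'sfitb'.

'sfitb'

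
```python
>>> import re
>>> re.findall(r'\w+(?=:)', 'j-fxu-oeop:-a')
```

['oeop']

Lookahead/lookbehind check context without consuming it, so the matched span excludes the asserted characters.
Since nothing is captured, `findall` lists the 1 matched substring directly.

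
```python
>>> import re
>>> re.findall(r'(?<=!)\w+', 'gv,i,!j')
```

The `(?=…)`/`(?<=…)` assertion just peeks at neighbouring text; it doesn't advance the match position.
With no groups in the pattern, `findall` gives back each whole match — 1 here.

['j']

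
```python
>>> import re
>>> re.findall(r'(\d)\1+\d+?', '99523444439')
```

['9', '4']

A backreference is literal: `\1` must see the identical characters the first group matched.
Walking the string: at [0:3] match '995', group 1 = '9'; at [5:10] match '44443', group 1 = '4'.
One capturing group, so `findall` returns just the captured substring from each match — 2 in all.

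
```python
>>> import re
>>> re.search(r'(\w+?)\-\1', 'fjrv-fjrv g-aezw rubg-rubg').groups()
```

The match spans [0:9] → 'fjrv-fjrv'.
Captured: group 1 = 'fjrv'.

('fjrv',)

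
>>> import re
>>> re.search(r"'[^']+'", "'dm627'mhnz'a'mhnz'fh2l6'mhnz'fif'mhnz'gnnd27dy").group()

"'dm627'"

`search` walks the string left to right and returns the first match it finds.
The match spans [0:7] → "'dm627'".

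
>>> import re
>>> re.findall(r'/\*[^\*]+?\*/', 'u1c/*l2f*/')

Scanning left to right: at [3:10] → '/*l2f*/'.
With no groups in the pattern, `findall` gives back each whole match — 1 here.

['/*l2f*/']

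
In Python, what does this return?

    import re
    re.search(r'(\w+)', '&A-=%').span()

(1, 2)

The pattern matches one or more of a word character (captured).
`re.search` scans for the first position where the pattern succeeds.
The match spans [1:2] → 'A'.
Captured: group 1 = 'A'.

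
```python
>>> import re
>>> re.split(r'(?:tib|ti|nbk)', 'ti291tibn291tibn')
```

Alternation tries branches left to right and keeps the first one that lets the overall match succeed at that position.
`split` removes every match and returns the 4 fragments in between.

['', '291', 'n291', 'n']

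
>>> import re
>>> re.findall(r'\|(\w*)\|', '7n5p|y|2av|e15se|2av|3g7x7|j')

Walking the string: at [4:7] match '|y|', group 1 = 'y'; at [10:17] match '|e15se|', group 1 = 'e15se'; at [20:27] match '|3g7x7|', group 1 = '3g7x7'.
One capturing group, so `findall` returns just the captured substring from each match — 3 in all.

['y', 'e15se', '3g7x7']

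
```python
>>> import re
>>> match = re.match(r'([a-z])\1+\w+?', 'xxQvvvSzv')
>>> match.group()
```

'xxQ'

`re.match` won't scan ahead — the pattern has to work from the very first character.
The match spans [0:3] → 'xxQ'.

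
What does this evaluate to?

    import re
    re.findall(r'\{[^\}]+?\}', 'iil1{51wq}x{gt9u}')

['{51wq}', '{gt9u}']

Matches: at [4:10] → '{51wq}'; at [11:17] → '{gt9u}'.
Since nothing is captured, `findall` lists the 2 matched substrings directly.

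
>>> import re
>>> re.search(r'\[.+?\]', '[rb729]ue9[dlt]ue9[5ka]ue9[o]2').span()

Because the quantifier is non-greedy, it stops expanding at the earliest point where the rest of the pattern can succeed.
The match spans [0:7] → '[rb729]'.

(0, 7)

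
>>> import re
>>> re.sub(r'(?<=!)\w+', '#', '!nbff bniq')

The lookaround is zero-width — it requires the adjacent text to match without consuming it, so the asserted text isn't part of the match.
`sub` substitutes '#' at each match site.

'!# bniq'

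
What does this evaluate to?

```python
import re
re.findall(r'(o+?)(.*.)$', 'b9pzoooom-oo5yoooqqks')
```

[('o', 'ooom-oo5yoooqqks')]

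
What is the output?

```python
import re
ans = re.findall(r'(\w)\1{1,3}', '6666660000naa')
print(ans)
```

['6', '6', '0', 'a']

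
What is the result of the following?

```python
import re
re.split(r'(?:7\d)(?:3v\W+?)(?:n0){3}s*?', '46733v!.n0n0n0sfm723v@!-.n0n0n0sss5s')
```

['46', 'sfm', 'sss5s']

Pattern: a literal '7', then a digit (non-capturing group); then the literal '3v', then one or more of a non-word character (lazy) (non-capturing group); then the literal 'n0' repeated 3 times, then zero or more of a literal 's' (lazy).
Lazy quantifiers expand one character at a time until the remainder of the pattern can match.
Matches to split on: at [2:14] → '733v!.n0n0n0'; at [17:31] → '723v@!-.n0n0n0'.
Each match becomes a cut point; 3 segments remain.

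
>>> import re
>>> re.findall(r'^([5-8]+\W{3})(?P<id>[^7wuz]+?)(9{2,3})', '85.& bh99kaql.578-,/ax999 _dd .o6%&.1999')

[('85.& ', 'bh', '99')]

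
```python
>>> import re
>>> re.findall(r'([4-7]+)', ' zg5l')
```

['5']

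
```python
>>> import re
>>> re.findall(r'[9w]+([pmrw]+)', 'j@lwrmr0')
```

Pattern: one or more of one of [9w]; then one or more of one of [pmrw] (captured).
Walking the string: at [3:7] match 'wrmr', group 1 = 'rmr'.
`findall` collects group 1 from the one match (1 total).

['rmr']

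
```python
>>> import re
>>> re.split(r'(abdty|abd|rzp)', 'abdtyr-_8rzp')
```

['', 'abdty', 'r-_8', 'rzp', '']

Branches in `(...|...)` are attempted left-to-right; the first branch that allows the whole pattern to succeed is taken.
Matches to split on: at [0:5] → 'abdty'; at [9:12] → 'rzp'.
`re.split` interleaves the captured-group text with the surrounding fragments.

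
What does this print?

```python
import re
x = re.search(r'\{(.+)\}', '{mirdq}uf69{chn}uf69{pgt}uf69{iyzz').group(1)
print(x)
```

`re.search` scans for the first position where the pattern succeeds.
The match spans [0:25] → '{mirdq}uf69{chn}uf69{pgt}'.
Captured: group 1 = 'mirdq}uf69{chn}uf69{pgt'.

mirdq}uf69{chn}uf69{pgt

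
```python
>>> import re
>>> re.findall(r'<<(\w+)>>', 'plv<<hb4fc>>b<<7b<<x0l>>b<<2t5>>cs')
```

['hb4fc', 'x0l', '2t5']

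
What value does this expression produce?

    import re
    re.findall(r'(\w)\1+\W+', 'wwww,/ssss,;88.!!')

['w', 's', '8']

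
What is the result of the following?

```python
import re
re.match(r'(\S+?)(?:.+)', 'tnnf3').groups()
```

Pattern: one or more of a non-whitespace character (lazy) (captured); then one or more of any character (non-capturing group).
The `?` after the quantifier makes it lazy — it takes as little as possible before letting the rest of the pattern try.
With `match`, the pattern is implicitly anchored at the beginning.
The match spans [0:5] → 'tnnf3'.
Captured: group 1 = 't'.

('t',)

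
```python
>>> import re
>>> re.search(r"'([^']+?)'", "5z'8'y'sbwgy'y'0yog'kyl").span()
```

`search` walks the string left to right and returns the first match it finds.
The match spans [2:5] → "'8'".
Captured: group 1 = '8'.

(2, 5)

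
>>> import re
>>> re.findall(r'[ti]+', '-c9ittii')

Pattern: one or more of one of [ti].
Scanning left to right: at [3:8] → 'ittii'.
`findall` yields the raw match text (1 of them) because the pattern has no groups.

['ittii']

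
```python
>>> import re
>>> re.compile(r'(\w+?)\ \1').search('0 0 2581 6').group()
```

A backreference is literal: `\1` must see the identical characters the first group matched.
The match spans [0:3] → '0 0'.

'0 0'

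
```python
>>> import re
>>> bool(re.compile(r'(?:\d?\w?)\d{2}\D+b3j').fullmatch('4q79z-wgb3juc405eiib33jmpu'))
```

False

This matches optionally a digit, then optionally a word character (non-capturing group); then exactly 2 of a digit, then one or more of a non-digit, then the literal 'b3j'.
`re.fullmatch` requires the pattern to consume the entire string.
Here the pattern can't cover the whole string, so the call returns None, and `bool(None)` is False.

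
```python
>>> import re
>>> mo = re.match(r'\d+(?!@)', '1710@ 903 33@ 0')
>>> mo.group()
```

The negative lookahead/lookbehind blocks any match where the forbidden context is present.
`match` is anchored at position 0; if the pattern doesn't fit there, it returns None.
The match spans [0:3] → '171'.

'171'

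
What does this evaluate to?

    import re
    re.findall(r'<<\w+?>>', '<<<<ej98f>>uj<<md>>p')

Walking the string: at [2:11] → '<<ej98f>>'; at [13:19] → '<<md>>'.
No capturing groups, so `findall` returns the 2 full match strings.

['<<ej98f>>', '<<md>>']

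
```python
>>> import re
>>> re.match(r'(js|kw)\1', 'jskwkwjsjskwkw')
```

None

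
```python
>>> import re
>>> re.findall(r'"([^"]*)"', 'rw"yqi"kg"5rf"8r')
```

Walking the string: at [2:7] match '"yqi"', group 1 = 'yqi'; at [9:14] match '"5rf"', group 1 = '5rf'.
With a single group, `findall` returns only what that group captured — 2 items.

['yqi', '5rf']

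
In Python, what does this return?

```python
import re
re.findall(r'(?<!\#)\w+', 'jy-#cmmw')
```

['jy', 'mmw']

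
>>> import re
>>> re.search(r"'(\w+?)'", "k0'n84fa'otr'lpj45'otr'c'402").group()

"'n84fa'"

Unlike `match`, `search` isn't anchored — it looks for the pattern anywhere in the string.
The match spans [2:9] → "'n84fa'".
Captured: group 1 = 'n84fa'.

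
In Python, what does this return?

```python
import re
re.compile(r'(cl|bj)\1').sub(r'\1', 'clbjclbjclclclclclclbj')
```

'clbjclbjclclclbj'

`\1` is not a pattern — it's the concrete string captured by group 1, re-applied verbatim.
The replacement refers to a captured group, so each match is rewritten using its own captured text.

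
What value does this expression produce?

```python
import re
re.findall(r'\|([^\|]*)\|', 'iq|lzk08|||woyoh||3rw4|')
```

Scanning left to right: at [2:9] match '|lzk08|', group 1 = 'lzk08'; at [9:11] match '||', group 1 = ''; at [16:18] match '||', group 1 = ''.
`findall` collects group 1 from each match (3 total).

['lzk08', '', '']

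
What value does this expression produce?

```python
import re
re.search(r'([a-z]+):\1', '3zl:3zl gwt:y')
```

`\1` has to match the exact text group 1 already captured.
`search` walks the string left to right and returns the first match it finds.
Here nothing in the string fits, so the call returns None.

None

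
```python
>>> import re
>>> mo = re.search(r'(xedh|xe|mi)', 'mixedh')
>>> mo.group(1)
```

`search` walks the string left to right and returns the first match it finds.
The match spans [0:2] → 'mi'.
Captured: group 1 = 'mi'.

'mi'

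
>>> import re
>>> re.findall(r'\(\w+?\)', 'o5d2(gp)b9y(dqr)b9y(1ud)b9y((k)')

Walking the string: at [4:8] → '(gp)'; at [11:16] → '(dqr)'; at [19:24] → '(1ud)'; at [28:31] → '(k)'.
No capturing groups, so `findall` returns the 4 full match strings.

['(gp)', '(dqr)', '(1ud)', '(k)']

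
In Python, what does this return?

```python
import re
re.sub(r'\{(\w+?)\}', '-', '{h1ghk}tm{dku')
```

Every occurrence is swapped for '-'.

'-tm{dku'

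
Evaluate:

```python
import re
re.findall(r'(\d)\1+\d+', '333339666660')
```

After group 1 captures some text, `\1` only succeeds where that same text appears again.
Matches: at [0:12] match '333339666660', group 1 = '3'.
One capturing group, so `findall` returns just the captured substring from the one match — 1 in all.

['3']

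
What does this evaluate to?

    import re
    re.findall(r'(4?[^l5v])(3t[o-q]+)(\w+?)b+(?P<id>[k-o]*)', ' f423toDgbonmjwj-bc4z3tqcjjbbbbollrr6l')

The pattern matches optionally the literal '4', then any character except [l5v] (captured); then the literal '3t', then one or more of a character in [o-q] (captured); then one or more of a word character (lazy) (captured); then one or more of a literal 'b'; then zero or more of a character in [k-o] (captured as 'id').
Lazy quantifiers expand one character at a time until the remainder of the pattern can match.
Matches: at [2:13] match '423toDgbonm', groups = ('42', '3to', 'Dg', 'onm'); at [19:34] match '4z3tqcjjbbbboll', groups = ('4z', '3tq', 'cjj', 'oll').
`findall` packs the 4 group values into a tuple for every match.

[('42', '3to', 'Dg', 'onm'), ('4z', '3tq', 'cjj', 'oll')]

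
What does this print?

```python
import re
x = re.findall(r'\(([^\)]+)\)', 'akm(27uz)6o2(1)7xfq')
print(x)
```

['27uz', '1']

Walking the string: at [3:9] match '(27uz)', group 1 = '27uz'; at [12:15] match '(1)', group 1 = '1'.
Because there's exactly one group, `findall` drops the full match and keeps group 1 from each hit.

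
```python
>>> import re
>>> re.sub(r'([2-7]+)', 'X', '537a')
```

'Xa'

Pattern: one or more of a character in [2-7] (captured).
Matches: at [0:3] → '537'.
Every occurrence is swapped for 'X'.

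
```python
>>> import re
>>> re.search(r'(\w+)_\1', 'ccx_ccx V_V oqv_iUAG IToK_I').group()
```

`\1` is not a pattern — it's the concrete string captured by group 1, re-applied verbatim.
Unlike `match`, `search` isn't anchored — it looks for the pattern anywhere in the string.
The match spans [0:7] → 'ccx_ccx'.
Captured: group 1 = 'ccx'.

'ccx_ccx'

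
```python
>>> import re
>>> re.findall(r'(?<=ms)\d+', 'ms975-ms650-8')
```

The positive lookaround only admits positions where the adjacent text matches; those characters stay outside the span.
Matches: at [2:5] → '975'; at [8:11] → '650'.
With no groups in the pattern, `findall` gives back each whole match — 2 here.

['975', '650']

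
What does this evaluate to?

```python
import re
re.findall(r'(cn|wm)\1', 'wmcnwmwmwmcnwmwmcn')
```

['wm', 'wm']

`\1` is not a pattern — it's the concrete string captured by group 1, re-applied verbatim.
With a single group, `findall` returns only what that group captured — 2 items.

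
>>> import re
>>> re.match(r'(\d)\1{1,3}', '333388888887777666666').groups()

('3',)

`\1` has to match the exact text group 1 already captured.
`re.match` only tries the pattern at the start of the string.
The match spans [0:4] → '3333'.
Captured: group 1 = '3'.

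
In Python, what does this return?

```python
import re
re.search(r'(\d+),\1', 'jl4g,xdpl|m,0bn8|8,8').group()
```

After group 1 captures some text, `\1` only succeeds where that same text appears again.
The match spans [17:20] → '8,8'.

'8,8'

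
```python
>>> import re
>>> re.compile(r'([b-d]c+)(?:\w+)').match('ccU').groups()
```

('cc',)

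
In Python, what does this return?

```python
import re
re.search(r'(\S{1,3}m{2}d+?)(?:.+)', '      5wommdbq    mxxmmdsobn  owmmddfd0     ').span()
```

This matches 1 to 3 of a non-whitespace character, then exactly 2 of a literal 'm', then one or more of a literal 'd' (lazy) (captured); then one or more of any character (non-capturing group).
`re.search` tries every starting position until one works.
The match spans [6:44] → '5wommdbq    mxxmmdsobn  owmmddfd0     '.
Captured: group 1 = '5wommd'.

(6, 44)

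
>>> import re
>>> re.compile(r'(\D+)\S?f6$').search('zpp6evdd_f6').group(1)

This matches one or more of a non-digit (captured); then optionally a non-whitespace character, then the literal 'f6'; then anchored at the end.
Unlike `match`, `search` isn't anchored — it looks for the pattern anywhere in the string.
The match spans [4:11] → 'evdd_f6'.
Captured: group 1 = 'evdd_'.

'evdd_'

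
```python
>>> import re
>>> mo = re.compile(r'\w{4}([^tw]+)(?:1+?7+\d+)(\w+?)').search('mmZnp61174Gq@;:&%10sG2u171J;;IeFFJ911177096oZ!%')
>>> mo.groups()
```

This matches exactly 4 of a word character; then one or more of any character except [tw] (captured); then one or more of a literal '1' (lazy), then one or more of a literal '7', then one or more of a digit (non-capturing group); then one or more of a word character (lazy) (captured).
A non-greedy quantifier consumes as few characters as it can — just enough that the remainder of the pattern still matches from where it stops; whatever follows it matches normally.
Unlike `match`, `search` isn't anchored — it looks for the pattern anywhere in the string.
The match spans [0:44] → 'mmZnp61174Gq@;:&%10sG2u171J;;IeFFJ911177096o'.
Captured: group 1 = 'p61174Gq@;:&%10sG2u171J;;IeFFJ911', group 2 = 'o'.

('p61174Gq@;:&%10sG2u171J;;IeFFJ911', 'o')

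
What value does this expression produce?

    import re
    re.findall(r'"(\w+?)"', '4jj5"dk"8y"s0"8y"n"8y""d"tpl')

['dk', 's0', 'n', 'd']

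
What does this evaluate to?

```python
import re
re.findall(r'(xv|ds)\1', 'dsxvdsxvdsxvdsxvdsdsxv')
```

['ds']

A backreference is literal: `\1` must see the identical characters the first group matched.
Matches: at [16:20] match 'dsds', group 1 = 'ds'.
One capturing group, so `findall` returns just the captured substring from the one match — 1 in all.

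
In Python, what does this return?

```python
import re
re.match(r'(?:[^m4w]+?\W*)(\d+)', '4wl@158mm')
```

None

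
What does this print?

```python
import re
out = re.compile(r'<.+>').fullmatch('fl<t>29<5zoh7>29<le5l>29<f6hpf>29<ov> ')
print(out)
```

`re.fullmatch` requires the pattern to consume the entire string.
Here the string isn't matched end-to-end, so the call returns None.

None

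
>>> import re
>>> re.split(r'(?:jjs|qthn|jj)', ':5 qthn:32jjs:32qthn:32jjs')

Alternation isn't longest-match — the leftmost alternative that fits at this position is chosen.
Matches to split on: at [3:7] → 'qthn'; at [10:13] → 'jjs'; at [16:20] → 'qthn'; at [23:26] → 'jjs'.
`split` removes every match and returns the 5 fragments in between.

[':5 ', ':32', ':32', ':32', '']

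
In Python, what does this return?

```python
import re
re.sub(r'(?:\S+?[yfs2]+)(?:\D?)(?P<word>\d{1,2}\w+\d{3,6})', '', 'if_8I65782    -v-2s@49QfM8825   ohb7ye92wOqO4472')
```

This matches one or more of a non-whitespace character (lazy), then one or more of one of [yfs2] (non-capturing group); then optionally a non-digit (non-capturing group); then 1 to 2 of a digit, then one or more of a word character, then 3 to 6 of a digit (captured as 'word').
Matches: at [0:10] → 'if_8I65782'; at [14:29] → '-v-2s@49QfM8825'; at [32:48] → 'ohb7ye92wOqO4472'.
`sub` substitutes '' at each match site.

'       '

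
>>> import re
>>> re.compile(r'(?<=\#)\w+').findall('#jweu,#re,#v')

['jweu', 're', 'v']

The positive lookaround only admits positions where the adjacent text matches; those characters stay outside the span.
No capturing groups, so `findall` returns the 3 full match strings.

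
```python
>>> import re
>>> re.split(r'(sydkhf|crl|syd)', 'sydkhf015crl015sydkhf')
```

['', 'sydkhf', '015', 'crl', '015', 'sydkhf', '']

The regex engine tests alternatives in the order written; an earlier branch that matches wins even if a later one would match more.
With a capturing group present, the delimiter's captured portion is kept in the result list.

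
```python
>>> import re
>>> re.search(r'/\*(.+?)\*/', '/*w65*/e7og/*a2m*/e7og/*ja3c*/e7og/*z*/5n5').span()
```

A `+?`/`*?`/`{m,n}?` starts at its minimum and grows only as far as needed for what follows to match.
Unlike `match`, `search` isn't anchored — it looks for the pattern anywhere in the string.
The match spans [0:7] → '/*w65*/'.
Captured: group 1 = 'w65'.

(0, 7)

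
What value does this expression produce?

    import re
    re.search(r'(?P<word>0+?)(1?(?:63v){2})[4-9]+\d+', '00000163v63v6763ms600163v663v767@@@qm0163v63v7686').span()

(0, 16)

The match spans [0:16] → '00000163v63v6763'.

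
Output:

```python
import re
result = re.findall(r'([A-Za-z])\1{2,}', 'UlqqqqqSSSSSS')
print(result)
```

['q', 'S']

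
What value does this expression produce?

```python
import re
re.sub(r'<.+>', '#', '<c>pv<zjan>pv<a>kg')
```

'#kg'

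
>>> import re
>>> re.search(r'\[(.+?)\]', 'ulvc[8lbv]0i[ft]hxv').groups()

Lazy quantifiers expand one character at a time until the remainder of the pattern can match.
`search` walks the string left to right and returns the first match it finds.
The match spans [4:10] → '[8lbv]'.
Captured: group 1 = '8lbv'.

('8lbv',)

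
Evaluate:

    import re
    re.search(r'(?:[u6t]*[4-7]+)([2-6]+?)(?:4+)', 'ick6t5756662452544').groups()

The match spans [3:13] → '6t57566624'.
Captured: group 1 = '2'.

('2',)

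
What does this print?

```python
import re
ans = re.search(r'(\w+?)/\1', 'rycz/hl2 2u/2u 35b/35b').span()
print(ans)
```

After group 1 captures some text, `\1` only succeeds where that same text appears again.
`re.search` tries every starting position until one works.
The match spans [9:14] → '2u/2u'.
Captured: group 1 = '2u'.

(9, 14)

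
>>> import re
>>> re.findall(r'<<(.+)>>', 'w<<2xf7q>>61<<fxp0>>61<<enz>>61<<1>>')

['2xf7q>>61<<fxp0>>61<<enz>>61<<1']

One capturing group, so `findall` returns just the captured substring from the one match — 1 in all.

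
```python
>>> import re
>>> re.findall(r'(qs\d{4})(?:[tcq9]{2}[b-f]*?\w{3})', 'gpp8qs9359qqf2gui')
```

['qs9359']

This matches the literal 'qs', then exactly 4 of a digit (captured); then exactly 2 of one of [tcq9], then zero or more of a character in [b-f] (lazy), then exactly 3 of a word character (non-capturing group).
Scanning left to right: at [4:15] match 'qs9359qqf2g', group 1 = 'qs9359'.
Because there's exactly one group, `findall` drops the full match and keeps group 1 from the one hit.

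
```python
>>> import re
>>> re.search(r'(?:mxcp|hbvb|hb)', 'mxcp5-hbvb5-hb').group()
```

`re.search` tries every starting position until one works.
The match spans [0:4] → 'mxcp'.

'mxcp'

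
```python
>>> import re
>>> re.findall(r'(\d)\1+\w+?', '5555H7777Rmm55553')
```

['5', '7', '5']

`\1` is not a pattern — it's the concrete string captured by group 1, re-applied verbatim.
Matches: at [0:5] match '5555H', group 1 = '5'; at [5:10] match '7777R', group 1 = '7'; at [12:17] match '55553', group 1 = '5'.
One capturing group, so `findall` returns just the captured substring from each match — 3 in all.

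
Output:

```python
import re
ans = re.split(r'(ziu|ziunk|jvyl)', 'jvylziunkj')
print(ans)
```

['', 'jvyl', '', 'ziu', 'nkj']

Branches in `(...|...)` are attempted left-to-right; the first branch that allows the whole pattern to succeed is taken.
Matches to split on: at [0:4] → 'jvyl'; at [4:7] → 'ziu'.
`re.split` interleaves the captured-group text with the surrounding fragments.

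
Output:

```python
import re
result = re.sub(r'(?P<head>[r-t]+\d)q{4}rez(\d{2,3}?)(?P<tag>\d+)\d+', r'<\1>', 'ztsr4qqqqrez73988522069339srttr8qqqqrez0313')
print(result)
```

The pattern matches one or more of a character in [r-t], then a digit (captured as 'head'); then exactly 4 of the literal 'q', then the literal 'rez'; then 2 to 3 of a digit (lazy) (captured); then one or more of a digit (captured as 'tag'); then one or more of a digit.
Matches: at [1:26] → 'tsr4qqqqrez73988522069339'; at [26:43] → 'srttr8qqqqrez0313'.
The replacement refers to a captured group, so each match is rewritten using its own captured text.

z<tsr4><srttr8>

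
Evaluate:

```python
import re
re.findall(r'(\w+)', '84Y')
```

['84Y']

`findall` collects group 1 from the one match (1 total).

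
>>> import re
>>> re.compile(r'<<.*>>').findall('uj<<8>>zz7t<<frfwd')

['<<8>>']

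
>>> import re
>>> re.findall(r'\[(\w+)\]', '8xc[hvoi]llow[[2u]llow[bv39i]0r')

['hvoi', '2u', 'bv39i']

With a single group, `findall` returns only what that group captured — 3 items.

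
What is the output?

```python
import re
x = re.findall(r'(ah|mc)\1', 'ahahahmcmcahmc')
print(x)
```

['ah', 'mc']

A backreference is literal: `\1` must see the identical characters the first group matched.
With a single group, `findall` returns only what that group captured — 2 items.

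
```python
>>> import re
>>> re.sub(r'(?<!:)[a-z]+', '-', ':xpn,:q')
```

The negative lookahead/lookbehind blocks any match where the forbidden context is present.
Matches: at [2:4] → 'pn'.
Each match is replaced by '-'.

':x-,:q'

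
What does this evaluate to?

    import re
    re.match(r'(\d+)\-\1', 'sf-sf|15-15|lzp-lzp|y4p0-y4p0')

None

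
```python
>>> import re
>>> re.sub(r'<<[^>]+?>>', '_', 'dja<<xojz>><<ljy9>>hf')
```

Matches: at [3:11] → '<<xojz>>'; at [11:19] → '<<ljy9>>'.
Each match is replaced by '_'.

'dja__hf'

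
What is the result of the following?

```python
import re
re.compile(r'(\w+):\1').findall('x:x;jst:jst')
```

`\1` has to match the exact text group 1 already captured.
Walking the string: at [0:3] match 'x:x', group 1 = 'x'; at [4:11] match 'jst:jst', group 1 = 'jst'.
Because there's exactly one group, `findall` drops the full match and keeps group 1 from each hit.

['x', 'jst']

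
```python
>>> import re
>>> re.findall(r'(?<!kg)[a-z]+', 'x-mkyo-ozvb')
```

['x', 'mkyo', 'ozvb']

The negative lookaround is zero-width — it rules out positions where the adjacent text would match, without consuming anything.
Walking the string: at [0:1] → 'x'; at [2:6] → 'mkyo'; at [7:11] → 'ozvb'.
No capturing groups, so `findall` returns the 3 full match strings.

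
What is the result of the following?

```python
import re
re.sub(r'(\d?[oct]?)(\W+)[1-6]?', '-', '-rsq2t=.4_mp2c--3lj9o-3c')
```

'-rsq-_mp-lj-c'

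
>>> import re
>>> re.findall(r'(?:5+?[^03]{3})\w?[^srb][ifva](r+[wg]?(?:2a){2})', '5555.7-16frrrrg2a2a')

['rrrrg2a2a']

The pattern matches one or more of the literal '5' (lazy), then exactly 3 of any character except [03] (non-capturing group); then optionally a word character, then any character except [srb], then one of [ifva]; then one or more of the literal 'r', then optionally one of [wg], then the literal '2a' repeated 2 times (captured).
Walking the string: at [0:19] match '5555.7-16frrrrg2a2a', group 1 = 'rrrrg2a2a'.
`findall` collects group 1 from the one match (1 total).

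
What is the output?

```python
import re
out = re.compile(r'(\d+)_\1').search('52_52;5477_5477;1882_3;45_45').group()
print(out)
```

52_52

`\1` has to match the exact text group 1 already captured.
The match spans [0:5] → '52_52'.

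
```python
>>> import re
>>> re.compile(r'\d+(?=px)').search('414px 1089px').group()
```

Because the assertion is zero-width, the text it checks is not consumed and won't appear in the result.
`re.search` tries every starting position until one works.
The match spans [0:3] → '414'.

'414'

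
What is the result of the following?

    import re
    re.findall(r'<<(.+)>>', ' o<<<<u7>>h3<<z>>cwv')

['<<u7>>h3<<z']

With a single group, `findall` returns only what that group captured — 1 item.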